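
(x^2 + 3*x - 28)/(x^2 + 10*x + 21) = (x - 4)/(x + 3)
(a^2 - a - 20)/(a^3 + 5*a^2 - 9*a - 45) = (a^2 - a - 20)/(a^3 + 5*a^2 - 9*a - 45)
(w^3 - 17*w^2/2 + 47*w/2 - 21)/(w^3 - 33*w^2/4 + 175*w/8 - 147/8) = 4*(w - 2)/(4*w - 7)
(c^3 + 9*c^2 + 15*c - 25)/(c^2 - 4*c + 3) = (c^2 + 10*c + 25)/(c - 3)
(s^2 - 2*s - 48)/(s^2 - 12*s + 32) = (s + 6)/(s - 4)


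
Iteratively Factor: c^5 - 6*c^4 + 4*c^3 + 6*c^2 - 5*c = (c - 5)*(c^4 - c^3 - c^2 + c) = (c - 5)*(c + 1)*(c^3 - 2*c^2 + c) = (c - 5)*(c - 1)*(c + 1)*(c^2 - c) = c*(c - 5)*(c - 1)*(c + 1)*(c - 1)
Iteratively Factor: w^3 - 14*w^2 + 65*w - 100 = (w - 4)*(w^2 - 10*w + 25) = (w - 5)*(w - 4)*(w - 5)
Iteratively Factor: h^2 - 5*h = (h)*(h - 5)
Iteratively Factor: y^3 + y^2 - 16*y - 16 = (y - 4)*(y^2 + 5*y + 4) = (y - 4)*(y + 4)*(y + 1)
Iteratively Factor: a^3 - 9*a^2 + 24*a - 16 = (a - 1)*(a^2 - 8*a + 16) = (a - 4)*(a - 1)*(a - 4)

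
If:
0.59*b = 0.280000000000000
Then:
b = 0.47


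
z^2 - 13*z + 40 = (z - 8)*(z - 5)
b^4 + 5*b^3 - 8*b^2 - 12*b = b*(b - 2)*(b + 1)*(b + 6)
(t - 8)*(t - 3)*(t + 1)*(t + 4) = t^4 - 6*t^3 - 27*t^2 + 76*t + 96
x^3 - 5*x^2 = x^2*(x - 5)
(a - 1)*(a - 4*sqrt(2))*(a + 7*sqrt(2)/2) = a^3 - a^2 - sqrt(2)*a^2/2 - 28*a + sqrt(2)*a/2 + 28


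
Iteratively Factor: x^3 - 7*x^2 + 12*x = (x - 4)*(x^2 - 3*x) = x*(x - 4)*(x - 3)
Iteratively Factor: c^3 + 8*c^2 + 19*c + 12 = (c + 4)*(c^2 + 4*c + 3) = (c + 1)*(c + 4)*(c + 3)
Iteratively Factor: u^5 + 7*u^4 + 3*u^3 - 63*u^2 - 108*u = (u - 3)*(u^4 + 10*u^3 + 33*u^2 + 36*u) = (u - 3)*(u + 3)*(u^3 + 7*u^2 + 12*u) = (u - 3)*(u + 3)*(u + 4)*(u^2 + 3*u) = (u - 3)*(u + 3)^2*(u + 4)*(u)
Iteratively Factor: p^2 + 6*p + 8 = (p + 4)*(p + 2)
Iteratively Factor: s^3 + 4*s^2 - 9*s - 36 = (s - 3)*(s^2 + 7*s + 12) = (s - 3)*(s + 4)*(s + 3)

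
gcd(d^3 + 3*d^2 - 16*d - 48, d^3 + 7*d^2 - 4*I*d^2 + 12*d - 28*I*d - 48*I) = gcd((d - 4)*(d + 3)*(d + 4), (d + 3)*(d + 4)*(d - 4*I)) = d^2 + 7*d + 12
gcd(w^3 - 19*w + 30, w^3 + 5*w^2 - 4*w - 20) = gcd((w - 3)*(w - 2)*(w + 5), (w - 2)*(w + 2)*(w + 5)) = w^2 + 3*w - 10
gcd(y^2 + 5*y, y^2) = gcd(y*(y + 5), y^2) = y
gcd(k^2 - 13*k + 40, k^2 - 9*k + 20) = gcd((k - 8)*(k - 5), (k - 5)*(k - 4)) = k - 5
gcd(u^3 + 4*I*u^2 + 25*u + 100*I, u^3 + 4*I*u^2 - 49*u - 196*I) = u + 4*I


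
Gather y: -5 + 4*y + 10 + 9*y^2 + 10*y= 9*y^2 + 14*y + 5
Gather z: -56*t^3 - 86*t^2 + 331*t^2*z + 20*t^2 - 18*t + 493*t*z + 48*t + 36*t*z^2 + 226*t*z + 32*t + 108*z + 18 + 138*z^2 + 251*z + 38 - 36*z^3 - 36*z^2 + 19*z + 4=-56*t^3 - 66*t^2 + 62*t - 36*z^3 + z^2*(36*t + 102) + z*(331*t^2 + 719*t + 378) + 60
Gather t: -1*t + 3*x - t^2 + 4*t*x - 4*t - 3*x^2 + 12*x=-t^2 + t*(4*x - 5) - 3*x^2 + 15*x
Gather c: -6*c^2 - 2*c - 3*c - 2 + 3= -6*c^2 - 5*c + 1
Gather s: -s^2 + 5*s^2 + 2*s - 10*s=4*s^2 - 8*s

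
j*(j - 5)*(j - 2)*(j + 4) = j^4 - 3*j^3 - 18*j^2 + 40*j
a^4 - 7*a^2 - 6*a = a*(a - 3)*(a + 1)*(a + 2)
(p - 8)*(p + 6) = p^2 - 2*p - 48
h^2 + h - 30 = (h - 5)*(h + 6)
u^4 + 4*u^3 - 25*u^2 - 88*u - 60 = (u - 5)*(u + 1)*(u + 2)*(u + 6)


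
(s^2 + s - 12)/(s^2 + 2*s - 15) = (s + 4)/(s + 5)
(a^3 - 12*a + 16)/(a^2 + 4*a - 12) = (a^2 + 2*a - 8)/(a + 6)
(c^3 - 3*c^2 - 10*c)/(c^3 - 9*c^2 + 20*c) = (c + 2)/(c - 4)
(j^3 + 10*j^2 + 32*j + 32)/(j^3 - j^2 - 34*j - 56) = (j + 4)/(j - 7)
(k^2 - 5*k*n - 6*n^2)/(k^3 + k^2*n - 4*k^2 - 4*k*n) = (k - 6*n)/(k*(k - 4))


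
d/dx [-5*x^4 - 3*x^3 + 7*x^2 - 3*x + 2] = -20*x^3 - 9*x^2 + 14*x - 3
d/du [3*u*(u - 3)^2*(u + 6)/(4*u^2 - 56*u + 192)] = 3*(u^5 - 21*u^4 + 96*u^3 + 162*u^2 - 1296*u + 1296)/(2*(u^4 - 28*u^3 + 292*u^2 - 1344*u + 2304))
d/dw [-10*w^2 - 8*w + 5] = -20*w - 8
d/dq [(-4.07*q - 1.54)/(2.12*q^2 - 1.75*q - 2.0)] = (8.6284*q^2 + 6.5296*q + 5.445)/(4.4944*q^4 - 7.42*q^3 - 5.4175*q^2 + 7.0*q + 4.0)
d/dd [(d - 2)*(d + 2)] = 2*d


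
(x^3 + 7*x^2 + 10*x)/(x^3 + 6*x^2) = (x^2 + 7*x + 10)/(x*(x + 6))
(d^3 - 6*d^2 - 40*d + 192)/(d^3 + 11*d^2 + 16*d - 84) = (d^2 - 12*d + 32)/(d^2 + 5*d - 14)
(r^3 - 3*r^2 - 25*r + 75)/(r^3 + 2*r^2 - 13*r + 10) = (r^2 - 8*r + 15)/(r^2 - 3*r + 2)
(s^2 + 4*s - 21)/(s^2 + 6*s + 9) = (s^2 + 4*s - 21)/(s^2 + 6*s + 9)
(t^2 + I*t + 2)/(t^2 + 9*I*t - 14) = (t - I)/(t + 7*I)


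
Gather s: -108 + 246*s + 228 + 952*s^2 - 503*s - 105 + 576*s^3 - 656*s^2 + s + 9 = 576*s^3 + 296*s^2 - 256*s + 24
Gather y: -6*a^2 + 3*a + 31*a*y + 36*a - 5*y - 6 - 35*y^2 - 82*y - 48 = -6*a^2 + 39*a - 35*y^2 + y*(31*a - 87) - 54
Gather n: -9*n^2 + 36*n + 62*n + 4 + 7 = -9*n^2 + 98*n + 11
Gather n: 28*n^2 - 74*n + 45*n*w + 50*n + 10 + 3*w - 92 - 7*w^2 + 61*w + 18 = 28*n^2 + n*(45*w - 24) - 7*w^2 + 64*w - 64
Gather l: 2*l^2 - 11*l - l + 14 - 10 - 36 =2*l^2 - 12*l - 32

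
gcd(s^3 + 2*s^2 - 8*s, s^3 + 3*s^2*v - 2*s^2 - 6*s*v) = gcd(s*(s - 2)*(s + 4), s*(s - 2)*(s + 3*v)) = s^2 - 2*s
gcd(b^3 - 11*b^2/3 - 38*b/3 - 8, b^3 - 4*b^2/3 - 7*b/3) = b + 1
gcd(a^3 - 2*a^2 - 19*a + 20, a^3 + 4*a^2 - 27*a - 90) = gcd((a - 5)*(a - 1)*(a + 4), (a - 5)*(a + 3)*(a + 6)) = a - 5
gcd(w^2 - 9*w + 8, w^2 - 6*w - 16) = w - 8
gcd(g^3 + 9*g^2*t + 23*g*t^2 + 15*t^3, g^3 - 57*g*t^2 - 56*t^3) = g + t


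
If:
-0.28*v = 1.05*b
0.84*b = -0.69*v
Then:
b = 0.00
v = 0.00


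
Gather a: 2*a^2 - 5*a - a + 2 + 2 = 2*a^2 - 6*a + 4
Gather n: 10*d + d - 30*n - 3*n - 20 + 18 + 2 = 11*d - 33*n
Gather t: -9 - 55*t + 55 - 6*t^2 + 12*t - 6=-6*t^2 - 43*t + 40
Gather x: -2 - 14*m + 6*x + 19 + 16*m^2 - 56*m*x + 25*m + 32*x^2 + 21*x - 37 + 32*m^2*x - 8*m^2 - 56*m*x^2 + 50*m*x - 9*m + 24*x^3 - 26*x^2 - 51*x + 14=8*m^2 + 2*m + 24*x^3 + x^2*(6 - 56*m) + x*(32*m^2 - 6*m - 24) - 6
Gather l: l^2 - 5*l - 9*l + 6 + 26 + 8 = l^2 - 14*l + 40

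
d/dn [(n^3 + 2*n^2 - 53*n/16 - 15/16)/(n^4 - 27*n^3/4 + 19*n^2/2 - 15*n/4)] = (-64*n^6 - 256*n^5 + 2108*n^4 - 3102*n^3 + 319*n^2 + 1140*n - 225)/(4*n^2*(16*n^6 - 216*n^5 + 1033*n^4 - 2172*n^3 + 2254*n^2 - 1140*n + 225))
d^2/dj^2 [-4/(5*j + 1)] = -200/(5*j + 1)^3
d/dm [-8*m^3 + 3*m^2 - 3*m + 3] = -24*m^2 + 6*m - 3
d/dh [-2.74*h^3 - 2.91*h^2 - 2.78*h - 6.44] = -8.22*h^2 - 5.82*h - 2.78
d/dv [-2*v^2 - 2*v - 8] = -4*v - 2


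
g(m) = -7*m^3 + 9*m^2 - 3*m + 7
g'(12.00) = -2811.00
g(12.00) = -10829.00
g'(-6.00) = -867.00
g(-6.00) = 1861.00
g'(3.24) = -165.13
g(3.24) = -146.33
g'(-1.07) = -46.30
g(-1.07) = 29.09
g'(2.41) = -81.59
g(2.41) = -45.94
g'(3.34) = -177.15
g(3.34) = -163.44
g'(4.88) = -415.26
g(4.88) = -606.81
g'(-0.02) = -3.37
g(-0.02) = 7.06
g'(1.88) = -43.38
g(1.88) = -13.34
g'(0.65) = -0.17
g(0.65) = 6.93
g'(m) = -21*m^2 + 18*m - 3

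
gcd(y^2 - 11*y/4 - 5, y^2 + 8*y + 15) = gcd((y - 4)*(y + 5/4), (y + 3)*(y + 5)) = 1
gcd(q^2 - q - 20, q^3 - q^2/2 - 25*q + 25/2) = q - 5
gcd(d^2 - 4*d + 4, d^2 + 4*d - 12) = d - 2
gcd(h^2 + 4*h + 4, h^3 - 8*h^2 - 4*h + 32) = h + 2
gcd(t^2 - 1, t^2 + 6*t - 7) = t - 1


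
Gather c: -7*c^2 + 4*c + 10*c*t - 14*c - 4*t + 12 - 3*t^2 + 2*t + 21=-7*c^2 + c*(10*t - 10) - 3*t^2 - 2*t + 33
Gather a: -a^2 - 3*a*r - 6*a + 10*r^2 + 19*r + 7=-a^2 + a*(-3*r - 6) + 10*r^2 + 19*r + 7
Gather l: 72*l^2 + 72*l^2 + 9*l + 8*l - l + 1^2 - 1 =144*l^2 + 16*l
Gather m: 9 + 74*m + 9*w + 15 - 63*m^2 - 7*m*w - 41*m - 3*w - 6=-63*m^2 + m*(33 - 7*w) + 6*w + 18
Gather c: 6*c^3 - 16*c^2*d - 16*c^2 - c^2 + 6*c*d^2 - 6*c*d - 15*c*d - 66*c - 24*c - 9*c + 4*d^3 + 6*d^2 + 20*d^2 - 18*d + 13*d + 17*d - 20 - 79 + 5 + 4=6*c^3 + c^2*(-16*d - 17) + c*(6*d^2 - 21*d - 99) + 4*d^3 + 26*d^2 + 12*d - 90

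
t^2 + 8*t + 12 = (t + 2)*(t + 6)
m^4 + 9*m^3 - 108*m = m*(m - 3)*(m + 6)^2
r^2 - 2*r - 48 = (r - 8)*(r + 6)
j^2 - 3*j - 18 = (j - 6)*(j + 3)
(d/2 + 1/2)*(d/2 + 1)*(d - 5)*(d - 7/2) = d^4/4 - 11*d^3/8 - 3*d^2/2 + 71*d/8 + 35/4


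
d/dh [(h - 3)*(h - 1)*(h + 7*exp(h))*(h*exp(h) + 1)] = h^4*exp(h) + 14*h^3*exp(2*h) - 35*h^2*exp(2*h) - 2*h^2*exp(h) + 3*h^2 - 14*h*exp(2*h) - 8*h*exp(h) - 8*h + 21*exp(2*h) - 7*exp(h) + 3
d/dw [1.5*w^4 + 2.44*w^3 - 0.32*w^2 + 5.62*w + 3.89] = 6.0*w^3 + 7.32*w^2 - 0.64*w + 5.62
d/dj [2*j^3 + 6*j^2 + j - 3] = 6*j^2 + 12*j + 1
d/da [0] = 0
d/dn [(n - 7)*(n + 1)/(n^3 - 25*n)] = (-n^4 + 12*n^3 - 4*n^2 - 175)/(n^2*(n^4 - 50*n^2 + 625))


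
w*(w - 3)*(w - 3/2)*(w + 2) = w^4 - 5*w^3/2 - 9*w^2/2 + 9*w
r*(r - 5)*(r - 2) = r^3 - 7*r^2 + 10*r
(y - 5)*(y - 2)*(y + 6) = y^3 - y^2 - 32*y + 60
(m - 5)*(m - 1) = m^2 - 6*m + 5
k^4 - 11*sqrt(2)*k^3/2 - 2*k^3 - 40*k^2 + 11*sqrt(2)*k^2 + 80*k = k*(k - 2)*(k - 8*sqrt(2))*(k + 5*sqrt(2)/2)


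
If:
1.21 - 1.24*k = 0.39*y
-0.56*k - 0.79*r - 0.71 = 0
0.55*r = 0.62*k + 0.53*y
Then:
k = 3.17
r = -3.14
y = -6.97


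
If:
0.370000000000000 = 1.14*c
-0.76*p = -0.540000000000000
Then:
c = 0.32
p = 0.71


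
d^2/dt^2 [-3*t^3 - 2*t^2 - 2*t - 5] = -18*t - 4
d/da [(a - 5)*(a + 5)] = 2*a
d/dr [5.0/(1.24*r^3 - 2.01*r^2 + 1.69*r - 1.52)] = (-18.6*r^2 + 20.1*r - 8.45)/(1.24*r^3 - 2.01*r^2 + 1.69*r - 1.52)^2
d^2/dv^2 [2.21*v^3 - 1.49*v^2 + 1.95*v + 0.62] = 13.26*v - 2.98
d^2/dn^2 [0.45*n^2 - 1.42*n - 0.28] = 0.900000000000000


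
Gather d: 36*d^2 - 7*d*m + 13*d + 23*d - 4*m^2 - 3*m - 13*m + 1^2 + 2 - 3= 36*d^2 + d*(36 - 7*m) - 4*m^2 - 16*m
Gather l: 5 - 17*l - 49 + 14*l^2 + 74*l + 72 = 14*l^2 + 57*l + 28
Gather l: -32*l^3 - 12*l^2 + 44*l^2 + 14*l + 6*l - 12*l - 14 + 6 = -32*l^3 + 32*l^2 + 8*l - 8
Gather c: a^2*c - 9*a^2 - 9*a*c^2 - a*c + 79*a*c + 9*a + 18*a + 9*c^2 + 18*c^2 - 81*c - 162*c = -9*a^2 + 27*a + c^2*(27 - 9*a) + c*(a^2 + 78*a - 243)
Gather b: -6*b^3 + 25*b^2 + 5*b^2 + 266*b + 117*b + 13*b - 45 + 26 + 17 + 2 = -6*b^3 + 30*b^2 + 396*b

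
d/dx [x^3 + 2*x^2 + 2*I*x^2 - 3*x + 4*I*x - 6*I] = 3*x^2 + 4*x*(1 + I) - 3 + 4*I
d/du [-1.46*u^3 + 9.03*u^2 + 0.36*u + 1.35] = -4.38*u^2 + 18.06*u + 0.36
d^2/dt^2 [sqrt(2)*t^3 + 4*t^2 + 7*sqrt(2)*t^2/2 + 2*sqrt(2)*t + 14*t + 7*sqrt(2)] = 6*sqrt(2)*t + 8 + 7*sqrt(2)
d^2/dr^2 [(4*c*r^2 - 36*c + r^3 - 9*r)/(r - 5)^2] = 4*(20*c*r - 4*c + 33*r - 45)/(r^4 - 20*r^3 + 150*r^2 - 500*r + 625)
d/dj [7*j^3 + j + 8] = 21*j^2 + 1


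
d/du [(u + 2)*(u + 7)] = 2*u + 9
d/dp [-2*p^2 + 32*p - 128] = 32 - 4*p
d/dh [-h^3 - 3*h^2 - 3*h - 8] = -3*h^2 - 6*h - 3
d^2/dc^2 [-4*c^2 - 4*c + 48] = -8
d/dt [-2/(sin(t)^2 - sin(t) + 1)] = 2*(2*sin(t) - 1)*cos(t)/(sin(t)^2 - sin(t) + 1)^2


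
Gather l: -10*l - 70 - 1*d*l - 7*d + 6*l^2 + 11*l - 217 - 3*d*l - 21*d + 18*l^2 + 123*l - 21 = -28*d + 24*l^2 + l*(124 - 4*d) - 308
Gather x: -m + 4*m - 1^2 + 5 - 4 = 3*m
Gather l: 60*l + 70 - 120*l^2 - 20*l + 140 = -120*l^2 + 40*l + 210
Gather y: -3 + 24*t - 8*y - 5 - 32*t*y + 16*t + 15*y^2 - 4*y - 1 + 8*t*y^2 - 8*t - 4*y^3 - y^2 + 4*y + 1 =32*t - 4*y^3 + y^2*(8*t + 14) + y*(-32*t - 8) - 8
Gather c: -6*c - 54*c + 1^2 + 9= 10 - 60*c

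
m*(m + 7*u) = m^2 + 7*m*u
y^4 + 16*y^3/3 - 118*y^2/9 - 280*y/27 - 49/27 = (y - 7/3)*(y + 1/3)^2*(y + 7)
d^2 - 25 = (d - 5)*(d + 5)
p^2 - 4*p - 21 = (p - 7)*(p + 3)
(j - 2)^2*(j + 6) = j^3 + 2*j^2 - 20*j + 24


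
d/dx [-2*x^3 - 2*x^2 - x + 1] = -6*x^2 - 4*x - 1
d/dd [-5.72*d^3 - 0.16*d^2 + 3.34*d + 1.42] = -17.16*d^2 - 0.32*d + 3.34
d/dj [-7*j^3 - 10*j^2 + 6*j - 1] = -21*j^2 - 20*j + 6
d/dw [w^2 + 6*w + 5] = 2*w + 6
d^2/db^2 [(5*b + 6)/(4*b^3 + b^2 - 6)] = 2*(4*b^2*(5*b + 6)*(6*b + 1)^2 - (60*b^2 + 10*b + (5*b + 6)*(12*b + 1))*(4*b^3 + b^2 - 6))/(4*b^3 + b^2 - 6)^3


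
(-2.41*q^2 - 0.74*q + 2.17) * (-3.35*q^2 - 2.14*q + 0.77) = 8.0735*q^4 + 7.6364*q^3 - 7.5416*q^2 - 5.2136*q + 1.6709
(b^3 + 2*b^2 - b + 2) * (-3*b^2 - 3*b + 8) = -3*b^5 - 9*b^4 + 5*b^3 + 13*b^2 - 14*b + 16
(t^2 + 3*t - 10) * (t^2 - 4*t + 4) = t^4 - t^3 - 18*t^2 + 52*t - 40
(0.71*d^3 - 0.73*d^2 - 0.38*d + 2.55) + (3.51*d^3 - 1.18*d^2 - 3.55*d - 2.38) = 4.22*d^3 - 1.91*d^2 - 3.93*d + 0.17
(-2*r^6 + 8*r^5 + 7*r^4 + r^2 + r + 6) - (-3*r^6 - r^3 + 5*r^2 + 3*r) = r^6 + 8*r^5 + 7*r^4 + r^3 - 4*r^2 - 2*r + 6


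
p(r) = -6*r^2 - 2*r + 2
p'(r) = -12*r - 2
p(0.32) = 0.75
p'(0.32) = -5.84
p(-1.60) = -10.16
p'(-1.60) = 17.20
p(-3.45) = -62.52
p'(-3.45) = 39.40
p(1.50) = -14.50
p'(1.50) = -20.00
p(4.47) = -126.83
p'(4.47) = -55.64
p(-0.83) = -0.47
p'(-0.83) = 7.96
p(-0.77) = -0.02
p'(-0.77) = 7.24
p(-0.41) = 1.81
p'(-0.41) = 2.92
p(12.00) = -886.00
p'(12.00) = -146.00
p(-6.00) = -202.00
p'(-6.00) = 70.00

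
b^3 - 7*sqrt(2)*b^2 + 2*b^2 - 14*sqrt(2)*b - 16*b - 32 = (b + 2)*(b - 8*sqrt(2))*(b + sqrt(2))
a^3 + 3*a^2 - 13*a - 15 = (a - 3)*(a + 1)*(a + 5)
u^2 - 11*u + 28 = (u - 7)*(u - 4)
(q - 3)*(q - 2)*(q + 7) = q^3 + 2*q^2 - 29*q + 42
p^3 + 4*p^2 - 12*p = p*(p - 2)*(p + 6)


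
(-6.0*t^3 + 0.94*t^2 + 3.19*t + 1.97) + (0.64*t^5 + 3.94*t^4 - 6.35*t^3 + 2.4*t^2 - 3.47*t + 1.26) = 0.64*t^5 + 3.94*t^4 - 12.35*t^3 + 3.34*t^2 - 0.28*t + 3.23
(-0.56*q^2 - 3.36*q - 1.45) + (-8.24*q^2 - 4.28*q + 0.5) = -8.8*q^2 - 7.64*q - 0.95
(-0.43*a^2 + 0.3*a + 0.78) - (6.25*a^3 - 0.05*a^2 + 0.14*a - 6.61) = -6.25*a^3 - 0.38*a^2 + 0.16*a + 7.39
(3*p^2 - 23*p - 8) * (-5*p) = -15*p^3 + 115*p^2 + 40*p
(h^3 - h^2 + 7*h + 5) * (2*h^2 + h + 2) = 2*h^5 - h^4 + 15*h^3 + 15*h^2 + 19*h + 10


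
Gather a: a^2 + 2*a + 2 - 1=a^2 + 2*a + 1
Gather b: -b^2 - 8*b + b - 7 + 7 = -b^2 - 7*b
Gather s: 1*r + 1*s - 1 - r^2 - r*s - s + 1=-r^2 - r*s + r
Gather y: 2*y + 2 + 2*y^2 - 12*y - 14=2*y^2 - 10*y - 12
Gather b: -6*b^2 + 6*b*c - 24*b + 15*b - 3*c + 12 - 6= -6*b^2 + b*(6*c - 9) - 3*c + 6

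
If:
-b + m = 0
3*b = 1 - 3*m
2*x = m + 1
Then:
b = 1/6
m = 1/6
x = 7/12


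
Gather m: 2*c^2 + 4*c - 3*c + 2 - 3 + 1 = 2*c^2 + c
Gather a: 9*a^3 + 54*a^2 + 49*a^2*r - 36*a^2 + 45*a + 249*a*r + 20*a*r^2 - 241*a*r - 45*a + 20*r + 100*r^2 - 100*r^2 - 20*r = 9*a^3 + a^2*(49*r + 18) + a*(20*r^2 + 8*r)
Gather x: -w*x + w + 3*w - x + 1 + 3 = 4*w + x*(-w - 1) + 4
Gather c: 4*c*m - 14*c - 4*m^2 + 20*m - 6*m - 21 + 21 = c*(4*m - 14) - 4*m^2 + 14*m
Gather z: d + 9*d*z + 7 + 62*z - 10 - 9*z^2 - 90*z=d - 9*z^2 + z*(9*d - 28) - 3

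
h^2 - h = h*(h - 1)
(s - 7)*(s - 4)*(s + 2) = s^3 - 9*s^2 + 6*s + 56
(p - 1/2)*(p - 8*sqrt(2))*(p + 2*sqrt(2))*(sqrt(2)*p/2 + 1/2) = sqrt(2)*p^4/2 - 11*p^3/2 - sqrt(2)*p^3/4 - 19*sqrt(2)*p^2 + 11*p^2/4 - 16*p + 19*sqrt(2)*p/2 + 8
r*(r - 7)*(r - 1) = r^3 - 8*r^2 + 7*r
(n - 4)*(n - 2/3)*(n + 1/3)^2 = n^4 - 4*n^3 - n^2/3 + 34*n/27 + 8/27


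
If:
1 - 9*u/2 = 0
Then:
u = 2/9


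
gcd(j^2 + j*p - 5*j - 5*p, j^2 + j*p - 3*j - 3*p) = j + p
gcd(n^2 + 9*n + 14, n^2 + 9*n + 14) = n^2 + 9*n + 14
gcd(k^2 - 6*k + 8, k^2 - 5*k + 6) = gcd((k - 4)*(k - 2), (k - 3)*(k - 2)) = k - 2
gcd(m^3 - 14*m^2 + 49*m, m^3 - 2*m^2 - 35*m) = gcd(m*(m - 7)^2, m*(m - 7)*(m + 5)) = m^2 - 7*m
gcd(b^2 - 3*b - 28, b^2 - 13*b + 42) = b - 7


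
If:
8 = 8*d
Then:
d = 1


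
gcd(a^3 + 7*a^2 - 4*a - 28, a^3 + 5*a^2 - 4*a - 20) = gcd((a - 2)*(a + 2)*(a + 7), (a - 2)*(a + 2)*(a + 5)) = a^2 - 4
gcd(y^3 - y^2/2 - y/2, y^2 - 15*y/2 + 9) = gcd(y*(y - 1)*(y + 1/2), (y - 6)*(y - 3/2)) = 1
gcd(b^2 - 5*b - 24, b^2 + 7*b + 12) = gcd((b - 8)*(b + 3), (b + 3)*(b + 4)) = b + 3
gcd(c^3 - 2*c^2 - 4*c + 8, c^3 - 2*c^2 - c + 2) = c - 2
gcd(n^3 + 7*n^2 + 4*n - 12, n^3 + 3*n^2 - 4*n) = n - 1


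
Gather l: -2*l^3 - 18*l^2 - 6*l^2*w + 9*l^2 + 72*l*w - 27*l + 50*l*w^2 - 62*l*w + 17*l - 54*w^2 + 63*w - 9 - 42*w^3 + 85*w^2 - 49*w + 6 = -2*l^3 + l^2*(-6*w - 9) + l*(50*w^2 + 10*w - 10) - 42*w^3 + 31*w^2 + 14*w - 3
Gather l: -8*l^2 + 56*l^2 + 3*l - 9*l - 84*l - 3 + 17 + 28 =48*l^2 - 90*l + 42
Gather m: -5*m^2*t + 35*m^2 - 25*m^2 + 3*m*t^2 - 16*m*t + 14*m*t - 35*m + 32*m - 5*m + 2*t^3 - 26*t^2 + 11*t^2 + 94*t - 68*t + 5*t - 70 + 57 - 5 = m^2*(10 - 5*t) + m*(3*t^2 - 2*t - 8) + 2*t^3 - 15*t^2 + 31*t - 18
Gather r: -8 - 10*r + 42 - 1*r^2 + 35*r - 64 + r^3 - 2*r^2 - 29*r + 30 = r^3 - 3*r^2 - 4*r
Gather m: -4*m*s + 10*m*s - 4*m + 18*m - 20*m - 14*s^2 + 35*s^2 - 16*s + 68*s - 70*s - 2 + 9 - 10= m*(6*s - 6) + 21*s^2 - 18*s - 3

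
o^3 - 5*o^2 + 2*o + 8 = (o - 4)*(o - 2)*(o + 1)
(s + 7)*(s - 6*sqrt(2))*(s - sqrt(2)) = s^3 - 7*sqrt(2)*s^2 + 7*s^2 - 49*sqrt(2)*s + 12*s + 84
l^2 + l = l*(l + 1)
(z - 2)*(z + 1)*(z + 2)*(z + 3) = z^4 + 4*z^3 - z^2 - 16*z - 12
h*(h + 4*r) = h^2 + 4*h*r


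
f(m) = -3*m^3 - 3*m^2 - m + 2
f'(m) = -9*m^2 - 6*m - 1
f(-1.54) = 7.38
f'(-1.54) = -13.10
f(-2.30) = 24.93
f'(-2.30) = -34.81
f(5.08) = -473.79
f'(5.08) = -263.74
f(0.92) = -3.80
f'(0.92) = -14.14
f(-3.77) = 123.88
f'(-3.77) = -106.30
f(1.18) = -8.29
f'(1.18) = -20.61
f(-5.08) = 322.95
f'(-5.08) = -202.78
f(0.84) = -2.73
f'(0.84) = -12.39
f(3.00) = -109.00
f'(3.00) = -100.00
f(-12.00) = 4766.00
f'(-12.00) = -1225.00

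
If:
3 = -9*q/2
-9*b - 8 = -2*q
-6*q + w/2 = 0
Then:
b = -28/27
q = -2/3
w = -8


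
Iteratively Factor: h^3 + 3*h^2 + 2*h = (h)*(h^2 + 3*h + 2) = h*(h + 1)*(h + 2)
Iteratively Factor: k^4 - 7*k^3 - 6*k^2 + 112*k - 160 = (k - 5)*(k^3 - 2*k^2 - 16*k + 32) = (k - 5)*(k - 4)*(k^2 + 2*k - 8) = (k - 5)*(k - 4)*(k + 4)*(k - 2)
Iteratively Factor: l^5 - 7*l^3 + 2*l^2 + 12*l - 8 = (l + 2)*(l^4 - 2*l^3 - 3*l^2 + 8*l - 4) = (l - 1)*(l + 2)*(l^3 - l^2 - 4*l + 4) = (l - 1)^2*(l + 2)*(l^2 - 4) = (l - 1)^2*(l + 2)^2*(l - 2)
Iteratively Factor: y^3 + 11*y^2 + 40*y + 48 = (y + 4)*(y^2 + 7*y + 12) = (y + 3)*(y + 4)*(y + 4)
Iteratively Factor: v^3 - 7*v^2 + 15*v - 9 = (v - 3)*(v^2 - 4*v + 3) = (v - 3)^2*(v - 1)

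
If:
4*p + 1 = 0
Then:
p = -1/4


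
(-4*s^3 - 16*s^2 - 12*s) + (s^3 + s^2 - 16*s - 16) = -3*s^3 - 15*s^2 - 28*s - 16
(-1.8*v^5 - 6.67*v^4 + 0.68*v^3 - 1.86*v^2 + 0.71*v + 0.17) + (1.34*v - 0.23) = -1.8*v^5 - 6.67*v^4 + 0.68*v^3 - 1.86*v^2 + 2.05*v - 0.06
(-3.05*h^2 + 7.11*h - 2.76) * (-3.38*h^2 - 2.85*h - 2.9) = 10.309*h^4 - 15.3393*h^3 - 2.0897*h^2 - 12.753*h + 8.004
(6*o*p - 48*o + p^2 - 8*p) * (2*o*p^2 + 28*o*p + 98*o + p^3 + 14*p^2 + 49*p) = 12*o^2*p^3 + 72*o^2*p^2 - 756*o^2*p - 4704*o^2 + 8*o*p^4 + 48*o*p^3 - 504*o*p^2 - 3136*o*p + p^5 + 6*p^4 - 63*p^3 - 392*p^2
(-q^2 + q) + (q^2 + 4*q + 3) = 5*q + 3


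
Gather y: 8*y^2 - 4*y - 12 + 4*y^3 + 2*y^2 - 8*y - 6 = 4*y^3 + 10*y^2 - 12*y - 18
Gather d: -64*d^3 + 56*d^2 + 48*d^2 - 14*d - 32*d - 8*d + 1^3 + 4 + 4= -64*d^3 + 104*d^2 - 54*d + 9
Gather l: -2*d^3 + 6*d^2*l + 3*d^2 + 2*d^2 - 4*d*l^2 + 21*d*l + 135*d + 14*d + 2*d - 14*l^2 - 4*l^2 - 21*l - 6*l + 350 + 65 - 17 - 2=-2*d^3 + 5*d^2 + 151*d + l^2*(-4*d - 18) + l*(6*d^2 + 21*d - 27) + 396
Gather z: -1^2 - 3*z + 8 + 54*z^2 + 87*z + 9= 54*z^2 + 84*z + 16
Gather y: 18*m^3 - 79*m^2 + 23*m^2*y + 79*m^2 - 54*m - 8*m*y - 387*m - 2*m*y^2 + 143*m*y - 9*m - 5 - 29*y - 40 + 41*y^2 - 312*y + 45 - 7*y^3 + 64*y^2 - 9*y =18*m^3 - 450*m - 7*y^3 + y^2*(105 - 2*m) + y*(23*m^2 + 135*m - 350)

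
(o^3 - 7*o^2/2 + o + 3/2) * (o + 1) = o^4 - 5*o^3/2 - 5*o^2/2 + 5*o/2 + 3/2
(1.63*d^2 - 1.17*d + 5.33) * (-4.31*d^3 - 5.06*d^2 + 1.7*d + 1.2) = -7.0253*d^5 - 3.2051*d^4 - 14.2811*d^3 - 27.0028*d^2 + 7.657*d + 6.396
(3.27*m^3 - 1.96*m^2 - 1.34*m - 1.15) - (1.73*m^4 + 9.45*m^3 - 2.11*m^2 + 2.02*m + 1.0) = -1.73*m^4 - 6.18*m^3 + 0.15*m^2 - 3.36*m - 2.15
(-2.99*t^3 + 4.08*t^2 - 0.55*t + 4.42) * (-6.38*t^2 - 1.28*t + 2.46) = 19.0762*t^5 - 22.2032*t^4 - 9.0688*t^3 - 17.4588*t^2 - 7.0106*t + 10.8732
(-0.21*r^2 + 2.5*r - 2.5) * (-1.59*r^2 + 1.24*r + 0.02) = 0.3339*r^4 - 4.2354*r^3 + 7.0708*r^2 - 3.05*r - 0.05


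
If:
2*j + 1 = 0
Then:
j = -1/2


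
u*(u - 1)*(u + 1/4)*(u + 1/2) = u^4 - u^3/4 - 5*u^2/8 - u/8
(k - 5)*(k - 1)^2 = k^3 - 7*k^2 + 11*k - 5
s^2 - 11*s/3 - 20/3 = (s - 5)*(s + 4/3)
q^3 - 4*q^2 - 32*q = q*(q - 8)*(q + 4)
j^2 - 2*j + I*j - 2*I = (j - 2)*(j + I)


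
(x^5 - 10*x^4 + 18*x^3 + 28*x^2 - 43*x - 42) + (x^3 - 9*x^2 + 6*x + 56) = x^5 - 10*x^4 + 19*x^3 + 19*x^2 - 37*x + 14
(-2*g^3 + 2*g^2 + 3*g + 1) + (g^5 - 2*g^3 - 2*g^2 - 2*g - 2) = g^5 - 4*g^3 + g - 1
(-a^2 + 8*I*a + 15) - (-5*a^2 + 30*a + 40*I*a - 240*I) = 4*a^2 - 30*a - 32*I*a + 15 + 240*I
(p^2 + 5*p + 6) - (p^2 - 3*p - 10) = 8*p + 16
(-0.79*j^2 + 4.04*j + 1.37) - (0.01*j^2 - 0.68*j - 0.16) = -0.8*j^2 + 4.72*j + 1.53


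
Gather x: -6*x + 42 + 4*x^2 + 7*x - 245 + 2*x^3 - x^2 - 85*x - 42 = 2*x^3 + 3*x^2 - 84*x - 245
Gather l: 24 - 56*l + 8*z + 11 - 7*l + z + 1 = -63*l + 9*z + 36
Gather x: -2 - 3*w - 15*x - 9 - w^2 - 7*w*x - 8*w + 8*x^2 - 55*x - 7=-w^2 - 11*w + 8*x^2 + x*(-7*w - 70) - 18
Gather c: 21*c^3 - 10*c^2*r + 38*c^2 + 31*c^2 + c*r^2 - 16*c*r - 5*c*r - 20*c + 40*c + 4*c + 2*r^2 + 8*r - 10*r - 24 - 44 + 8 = 21*c^3 + c^2*(69 - 10*r) + c*(r^2 - 21*r + 24) + 2*r^2 - 2*r - 60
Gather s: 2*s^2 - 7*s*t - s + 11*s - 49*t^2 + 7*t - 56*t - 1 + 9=2*s^2 + s*(10 - 7*t) - 49*t^2 - 49*t + 8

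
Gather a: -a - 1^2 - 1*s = -a - s - 1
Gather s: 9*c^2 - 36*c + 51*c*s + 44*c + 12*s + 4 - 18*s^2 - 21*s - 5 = 9*c^2 + 8*c - 18*s^2 + s*(51*c - 9) - 1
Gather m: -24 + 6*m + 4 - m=5*m - 20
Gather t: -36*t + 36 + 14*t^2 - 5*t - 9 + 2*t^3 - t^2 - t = 2*t^3 + 13*t^2 - 42*t + 27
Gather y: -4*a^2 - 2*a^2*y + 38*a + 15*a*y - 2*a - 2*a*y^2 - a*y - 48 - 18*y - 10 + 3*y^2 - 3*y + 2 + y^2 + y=-4*a^2 + 36*a + y^2*(4 - 2*a) + y*(-2*a^2 + 14*a - 20) - 56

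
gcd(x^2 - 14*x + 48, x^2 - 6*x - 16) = x - 8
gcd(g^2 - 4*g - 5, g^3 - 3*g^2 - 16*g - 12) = g + 1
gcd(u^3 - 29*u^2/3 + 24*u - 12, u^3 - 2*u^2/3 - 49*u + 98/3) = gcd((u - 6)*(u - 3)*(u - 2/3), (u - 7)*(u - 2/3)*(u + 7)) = u - 2/3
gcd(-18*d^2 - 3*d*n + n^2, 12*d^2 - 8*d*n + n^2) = 6*d - n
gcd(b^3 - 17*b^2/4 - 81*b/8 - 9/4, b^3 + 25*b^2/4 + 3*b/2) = b + 1/4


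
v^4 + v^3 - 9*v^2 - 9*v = v*(v - 3)*(v + 1)*(v + 3)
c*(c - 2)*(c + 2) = c^3 - 4*c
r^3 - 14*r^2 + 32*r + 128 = (r - 8)^2*(r + 2)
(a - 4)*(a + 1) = a^2 - 3*a - 4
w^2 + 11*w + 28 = (w + 4)*(w + 7)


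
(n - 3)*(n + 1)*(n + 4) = n^3 + 2*n^2 - 11*n - 12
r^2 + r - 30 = (r - 5)*(r + 6)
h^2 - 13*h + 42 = (h - 7)*(h - 6)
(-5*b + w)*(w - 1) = -5*b*w + 5*b + w^2 - w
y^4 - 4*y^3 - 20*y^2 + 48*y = y*(y - 6)*(y - 2)*(y + 4)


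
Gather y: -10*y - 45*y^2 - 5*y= -45*y^2 - 15*y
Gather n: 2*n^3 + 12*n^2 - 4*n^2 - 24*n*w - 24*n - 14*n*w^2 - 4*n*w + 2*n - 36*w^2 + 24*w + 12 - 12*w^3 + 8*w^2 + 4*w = 2*n^3 + 8*n^2 + n*(-14*w^2 - 28*w - 22) - 12*w^3 - 28*w^2 + 28*w + 12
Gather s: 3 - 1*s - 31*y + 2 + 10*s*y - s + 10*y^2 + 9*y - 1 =s*(10*y - 2) + 10*y^2 - 22*y + 4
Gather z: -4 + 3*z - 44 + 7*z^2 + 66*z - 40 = 7*z^2 + 69*z - 88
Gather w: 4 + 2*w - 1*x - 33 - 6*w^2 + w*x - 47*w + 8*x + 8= -6*w^2 + w*(x - 45) + 7*x - 21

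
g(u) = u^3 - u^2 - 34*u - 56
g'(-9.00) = 227.00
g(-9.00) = -560.00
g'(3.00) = -13.00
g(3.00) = -140.00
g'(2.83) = -15.63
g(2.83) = -137.56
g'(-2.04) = -17.44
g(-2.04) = 0.71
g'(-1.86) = -19.90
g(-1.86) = -2.65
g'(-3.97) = 21.22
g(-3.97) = 0.65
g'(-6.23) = 94.90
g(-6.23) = -124.80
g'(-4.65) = 40.17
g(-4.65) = -20.07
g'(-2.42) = -11.59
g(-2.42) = 6.25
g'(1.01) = -32.96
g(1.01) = -90.33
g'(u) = 3*u^2 - 2*u - 34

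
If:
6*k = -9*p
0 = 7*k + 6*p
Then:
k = 0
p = 0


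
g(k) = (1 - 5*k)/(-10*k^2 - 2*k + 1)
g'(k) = (1 - 5*k)*(20*k + 2)/(-10*k^2 - 2*k + 1)^2 - 5/(-10*k^2 - 2*k + 1)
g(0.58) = 0.54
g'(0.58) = -0.66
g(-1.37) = -0.52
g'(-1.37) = -0.55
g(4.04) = 0.11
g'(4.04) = -0.03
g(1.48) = 0.27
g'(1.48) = -0.15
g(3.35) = 0.13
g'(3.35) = -0.04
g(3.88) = 0.12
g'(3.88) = -0.03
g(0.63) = 0.51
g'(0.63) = -0.57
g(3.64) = 0.12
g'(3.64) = -0.03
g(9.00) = 0.05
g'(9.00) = -0.00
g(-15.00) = -0.03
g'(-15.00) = 0.00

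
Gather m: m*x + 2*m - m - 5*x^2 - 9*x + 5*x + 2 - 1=m*(x + 1) - 5*x^2 - 4*x + 1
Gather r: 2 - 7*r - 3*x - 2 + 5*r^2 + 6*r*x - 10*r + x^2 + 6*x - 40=5*r^2 + r*(6*x - 17) + x^2 + 3*x - 40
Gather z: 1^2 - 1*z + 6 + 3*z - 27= 2*z - 20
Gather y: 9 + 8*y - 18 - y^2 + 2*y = -y^2 + 10*y - 9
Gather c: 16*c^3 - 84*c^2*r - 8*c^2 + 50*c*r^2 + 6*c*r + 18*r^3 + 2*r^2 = 16*c^3 + c^2*(-84*r - 8) + c*(50*r^2 + 6*r) + 18*r^3 + 2*r^2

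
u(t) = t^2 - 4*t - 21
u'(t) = 2*t - 4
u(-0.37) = -19.38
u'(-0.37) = -4.74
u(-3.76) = 8.18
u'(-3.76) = -11.52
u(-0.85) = -16.88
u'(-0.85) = -5.70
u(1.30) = -24.51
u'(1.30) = -1.40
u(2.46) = -24.79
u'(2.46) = 0.92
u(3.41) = -23.01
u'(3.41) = 2.82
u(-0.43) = -19.10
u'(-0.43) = -4.86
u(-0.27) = -19.85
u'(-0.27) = -4.54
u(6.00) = -9.00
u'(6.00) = 8.00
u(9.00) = 24.00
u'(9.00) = 14.00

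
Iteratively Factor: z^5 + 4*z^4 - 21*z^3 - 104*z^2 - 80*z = (z + 1)*(z^4 + 3*z^3 - 24*z^2 - 80*z) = (z + 1)*(z + 4)*(z^3 - z^2 - 20*z) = (z - 5)*(z + 1)*(z + 4)*(z^2 + 4*z) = z*(z - 5)*(z + 1)*(z + 4)*(z + 4)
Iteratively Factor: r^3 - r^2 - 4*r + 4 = (r - 2)*(r^2 + r - 2) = (r - 2)*(r + 2)*(r - 1)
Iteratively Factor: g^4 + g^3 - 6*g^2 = (g)*(g^3 + g^2 - 6*g) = g*(g + 3)*(g^2 - 2*g) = g*(g - 2)*(g + 3)*(g)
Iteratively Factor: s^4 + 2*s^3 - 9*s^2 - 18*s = (s)*(s^3 + 2*s^2 - 9*s - 18) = s*(s + 2)*(s^2 - 9) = s*(s - 3)*(s + 2)*(s + 3)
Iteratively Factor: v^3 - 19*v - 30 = (v + 2)*(v^2 - 2*v - 15) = (v - 5)*(v + 2)*(v + 3)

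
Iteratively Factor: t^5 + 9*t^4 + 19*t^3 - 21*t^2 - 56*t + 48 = (t - 1)*(t^4 + 10*t^3 + 29*t^2 + 8*t - 48) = (t - 1)*(t + 3)*(t^3 + 7*t^2 + 8*t - 16) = (t - 1)*(t + 3)*(t + 4)*(t^2 + 3*t - 4) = (t - 1)*(t + 3)*(t + 4)^2*(t - 1)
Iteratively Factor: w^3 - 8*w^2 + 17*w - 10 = (w - 1)*(w^2 - 7*w + 10) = (w - 5)*(w - 1)*(w - 2)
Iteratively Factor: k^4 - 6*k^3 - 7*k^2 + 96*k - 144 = (k - 3)*(k^3 - 3*k^2 - 16*k + 48) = (k - 3)^2*(k^2 - 16) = (k - 4)*(k - 3)^2*(k + 4)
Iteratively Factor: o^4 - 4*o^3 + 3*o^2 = (o - 1)*(o^3 - 3*o^2) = o*(o - 1)*(o^2 - 3*o) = o^2*(o - 1)*(o - 3)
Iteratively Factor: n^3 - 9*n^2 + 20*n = (n)*(n^2 - 9*n + 20) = n*(n - 5)*(n - 4)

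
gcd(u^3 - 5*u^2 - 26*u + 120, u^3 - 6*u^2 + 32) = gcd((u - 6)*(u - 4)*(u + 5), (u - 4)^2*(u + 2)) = u - 4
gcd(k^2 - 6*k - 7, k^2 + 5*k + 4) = k + 1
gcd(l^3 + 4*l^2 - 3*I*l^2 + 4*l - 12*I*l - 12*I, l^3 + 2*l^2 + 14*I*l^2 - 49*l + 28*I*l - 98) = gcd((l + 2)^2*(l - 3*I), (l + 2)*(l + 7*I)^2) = l + 2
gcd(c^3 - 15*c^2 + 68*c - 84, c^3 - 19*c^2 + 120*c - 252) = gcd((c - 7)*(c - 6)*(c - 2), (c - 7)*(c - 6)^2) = c^2 - 13*c + 42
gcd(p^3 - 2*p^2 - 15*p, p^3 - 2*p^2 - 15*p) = p^3 - 2*p^2 - 15*p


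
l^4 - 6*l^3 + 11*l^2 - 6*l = l*(l - 3)*(l - 2)*(l - 1)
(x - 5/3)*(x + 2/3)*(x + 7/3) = x^3 + 4*x^2/3 - 31*x/9 - 70/27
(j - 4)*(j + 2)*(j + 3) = j^3 + j^2 - 14*j - 24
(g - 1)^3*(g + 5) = g^4 + 2*g^3 - 12*g^2 + 14*g - 5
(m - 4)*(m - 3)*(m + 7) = m^3 - 37*m + 84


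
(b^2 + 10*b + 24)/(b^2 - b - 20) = (b + 6)/(b - 5)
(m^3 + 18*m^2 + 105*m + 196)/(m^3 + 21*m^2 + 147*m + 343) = (m + 4)/(m + 7)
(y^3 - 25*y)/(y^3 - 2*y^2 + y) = (y^2 - 25)/(y^2 - 2*y + 1)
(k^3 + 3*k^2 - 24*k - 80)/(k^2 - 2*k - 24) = (k^2 - k - 20)/(k - 6)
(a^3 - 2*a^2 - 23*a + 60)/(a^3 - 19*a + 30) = (a - 4)/(a - 2)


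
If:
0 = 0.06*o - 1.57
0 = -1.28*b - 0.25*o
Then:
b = -5.11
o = 26.17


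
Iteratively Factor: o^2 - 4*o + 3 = (o - 1)*(o - 3)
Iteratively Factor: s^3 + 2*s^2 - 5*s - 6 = (s - 2)*(s^2 + 4*s + 3) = (s - 2)*(s + 3)*(s + 1)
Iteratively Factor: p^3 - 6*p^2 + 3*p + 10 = (p - 5)*(p^2 - p - 2) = (p - 5)*(p - 2)*(p + 1)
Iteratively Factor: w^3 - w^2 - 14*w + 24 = (w + 4)*(w^2 - 5*w + 6) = (w - 2)*(w + 4)*(w - 3)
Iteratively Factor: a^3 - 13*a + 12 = (a - 3)*(a^2 + 3*a - 4) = (a - 3)*(a + 4)*(a - 1)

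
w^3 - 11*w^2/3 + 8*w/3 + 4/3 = (w - 2)^2*(w + 1/3)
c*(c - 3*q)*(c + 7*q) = c^3 + 4*c^2*q - 21*c*q^2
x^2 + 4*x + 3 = (x + 1)*(x + 3)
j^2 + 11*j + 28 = (j + 4)*(j + 7)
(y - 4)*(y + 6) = y^2 + 2*y - 24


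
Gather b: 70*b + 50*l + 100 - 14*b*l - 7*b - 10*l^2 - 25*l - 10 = b*(63 - 14*l) - 10*l^2 + 25*l + 90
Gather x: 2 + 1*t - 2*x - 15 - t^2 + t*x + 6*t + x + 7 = -t^2 + 7*t + x*(t - 1) - 6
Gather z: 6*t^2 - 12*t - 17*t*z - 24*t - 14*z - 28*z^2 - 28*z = 6*t^2 - 36*t - 28*z^2 + z*(-17*t - 42)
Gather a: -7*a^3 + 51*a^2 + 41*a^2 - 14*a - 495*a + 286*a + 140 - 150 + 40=-7*a^3 + 92*a^2 - 223*a + 30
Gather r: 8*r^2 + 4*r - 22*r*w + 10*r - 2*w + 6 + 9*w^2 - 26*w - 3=8*r^2 + r*(14 - 22*w) + 9*w^2 - 28*w + 3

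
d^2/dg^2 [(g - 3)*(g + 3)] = 2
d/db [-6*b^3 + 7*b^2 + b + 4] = -18*b^2 + 14*b + 1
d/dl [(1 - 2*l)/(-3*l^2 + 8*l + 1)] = 2*(-3*l^2 + 3*l - 5)/(9*l^4 - 48*l^3 + 58*l^2 + 16*l + 1)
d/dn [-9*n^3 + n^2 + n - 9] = -27*n^2 + 2*n + 1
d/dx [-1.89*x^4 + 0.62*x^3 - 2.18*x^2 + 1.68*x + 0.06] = -7.56*x^3 + 1.86*x^2 - 4.36*x + 1.68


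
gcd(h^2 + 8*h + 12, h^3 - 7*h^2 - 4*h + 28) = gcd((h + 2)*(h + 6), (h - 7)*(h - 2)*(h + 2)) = h + 2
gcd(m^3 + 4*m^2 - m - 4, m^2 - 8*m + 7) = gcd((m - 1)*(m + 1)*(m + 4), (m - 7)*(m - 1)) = m - 1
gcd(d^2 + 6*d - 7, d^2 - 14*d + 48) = 1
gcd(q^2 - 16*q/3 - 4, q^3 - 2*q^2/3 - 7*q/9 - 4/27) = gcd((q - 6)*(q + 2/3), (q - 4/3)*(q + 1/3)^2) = 1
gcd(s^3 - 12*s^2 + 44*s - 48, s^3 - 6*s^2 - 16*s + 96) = s^2 - 10*s + 24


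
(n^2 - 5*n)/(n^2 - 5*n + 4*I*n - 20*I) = n/(n + 4*I)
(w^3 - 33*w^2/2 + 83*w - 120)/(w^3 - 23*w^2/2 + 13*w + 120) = (2*w - 5)/(2*w + 5)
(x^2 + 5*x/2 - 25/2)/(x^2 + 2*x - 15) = (x - 5/2)/(x - 3)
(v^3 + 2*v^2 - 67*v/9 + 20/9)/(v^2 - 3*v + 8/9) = (3*v^2 + 7*v - 20)/(3*v - 8)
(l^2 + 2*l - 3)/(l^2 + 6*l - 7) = (l + 3)/(l + 7)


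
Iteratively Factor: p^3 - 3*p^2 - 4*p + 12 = (p + 2)*(p^2 - 5*p + 6) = (p - 3)*(p + 2)*(p - 2)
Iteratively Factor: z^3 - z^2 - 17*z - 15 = (z - 5)*(z^2 + 4*z + 3) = (z - 5)*(z + 1)*(z + 3)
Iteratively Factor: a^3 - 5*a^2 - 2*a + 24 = (a - 4)*(a^2 - a - 6) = (a - 4)*(a - 3)*(a + 2)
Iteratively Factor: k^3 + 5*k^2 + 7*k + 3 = (k + 3)*(k^2 + 2*k + 1) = (k + 1)*(k + 3)*(k + 1)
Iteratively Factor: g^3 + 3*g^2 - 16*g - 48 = (g + 4)*(g^2 - g - 12) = (g + 3)*(g + 4)*(g - 4)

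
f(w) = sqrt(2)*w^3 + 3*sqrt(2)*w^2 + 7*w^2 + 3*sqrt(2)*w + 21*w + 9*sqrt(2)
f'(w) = 3*sqrt(2)*w^2 + 6*sqrt(2)*w + 14*w + 3*sqrt(2) + 21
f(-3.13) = 0.50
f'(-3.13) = -3.57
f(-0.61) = 1.19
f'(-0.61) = 13.11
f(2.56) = 174.76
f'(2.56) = 110.61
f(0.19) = 17.94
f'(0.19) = 29.67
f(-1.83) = -4.48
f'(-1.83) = -1.70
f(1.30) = 67.65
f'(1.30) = 61.64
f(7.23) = 1317.40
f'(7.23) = 409.59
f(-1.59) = -4.67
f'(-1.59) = 0.22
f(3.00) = 227.82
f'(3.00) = 130.88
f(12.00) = 4378.34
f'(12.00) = 906.01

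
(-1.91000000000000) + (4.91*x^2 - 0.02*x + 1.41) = 4.91*x^2 - 0.02*x - 0.5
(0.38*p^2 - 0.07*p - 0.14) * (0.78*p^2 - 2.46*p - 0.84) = 0.2964*p^4 - 0.9894*p^3 - 0.2562*p^2 + 0.4032*p + 0.1176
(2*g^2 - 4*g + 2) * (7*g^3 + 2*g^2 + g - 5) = 14*g^5 - 24*g^4 + 8*g^3 - 10*g^2 + 22*g - 10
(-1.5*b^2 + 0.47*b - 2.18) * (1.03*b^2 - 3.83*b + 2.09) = -1.545*b^4 + 6.2291*b^3 - 7.1805*b^2 + 9.3317*b - 4.5562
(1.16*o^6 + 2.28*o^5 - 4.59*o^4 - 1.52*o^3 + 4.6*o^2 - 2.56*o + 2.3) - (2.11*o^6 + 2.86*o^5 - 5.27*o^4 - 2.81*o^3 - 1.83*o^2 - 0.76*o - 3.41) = -0.95*o^6 - 0.58*o^5 + 0.68*o^4 + 1.29*o^3 + 6.43*o^2 - 1.8*o + 5.71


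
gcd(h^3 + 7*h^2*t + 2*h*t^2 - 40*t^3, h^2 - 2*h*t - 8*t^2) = 1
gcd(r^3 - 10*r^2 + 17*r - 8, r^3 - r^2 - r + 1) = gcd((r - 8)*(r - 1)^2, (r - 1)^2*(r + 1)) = r^2 - 2*r + 1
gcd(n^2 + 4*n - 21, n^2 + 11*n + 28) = n + 7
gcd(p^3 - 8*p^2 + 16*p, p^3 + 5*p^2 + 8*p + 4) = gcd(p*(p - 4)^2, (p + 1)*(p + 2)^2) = 1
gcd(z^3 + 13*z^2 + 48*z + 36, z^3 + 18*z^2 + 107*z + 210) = z + 6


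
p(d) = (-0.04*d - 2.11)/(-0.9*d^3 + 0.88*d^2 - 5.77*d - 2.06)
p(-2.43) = -0.07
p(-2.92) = -0.04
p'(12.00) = -0.00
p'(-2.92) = -0.03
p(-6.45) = -0.01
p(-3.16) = -0.04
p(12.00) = 0.00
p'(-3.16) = -0.03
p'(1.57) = -0.13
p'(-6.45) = -0.00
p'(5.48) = -0.01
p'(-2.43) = -0.06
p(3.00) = 0.06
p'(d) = (-0.04*d - 2.11)*(2.7*d^2 - 1.76*d + 5.77)/(-0.9*d^3 + 0.88*d^2 - 5.77*d - 2.06)^2 - 0.04/(-0.9*d^3 + 0.88*d^2 - 5.77*d - 2.06) = (-0.072*d^3 - 5.6618*d^2 + 3.7136*d - 12.0923)/(0.81*d^6 - 1.584*d^5 + 11.1604*d^4 - 6.4472*d^3 + 29.6673*d^2 + 23.7724*d + 4.2436)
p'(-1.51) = -0.22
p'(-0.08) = -4.90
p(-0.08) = 1.32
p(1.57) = 0.17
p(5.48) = 0.01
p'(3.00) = -0.04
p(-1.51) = -0.17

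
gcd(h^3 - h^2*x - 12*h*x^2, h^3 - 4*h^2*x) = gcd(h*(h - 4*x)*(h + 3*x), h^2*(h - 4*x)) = -h^2 + 4*h*x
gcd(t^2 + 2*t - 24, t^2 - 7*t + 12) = t - 4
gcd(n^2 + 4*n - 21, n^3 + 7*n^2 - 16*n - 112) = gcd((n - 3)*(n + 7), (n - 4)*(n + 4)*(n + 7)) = n + 7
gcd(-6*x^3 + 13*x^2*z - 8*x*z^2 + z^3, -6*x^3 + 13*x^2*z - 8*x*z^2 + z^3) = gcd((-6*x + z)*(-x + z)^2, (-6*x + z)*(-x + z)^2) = 6*x^3 - 13*x^2*z + 8*x*z^2 - z^3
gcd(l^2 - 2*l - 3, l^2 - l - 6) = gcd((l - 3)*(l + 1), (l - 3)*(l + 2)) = l - 3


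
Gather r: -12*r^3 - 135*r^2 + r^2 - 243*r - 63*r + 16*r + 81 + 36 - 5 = -12*r^3 - 134*r^2 - 290*r + 112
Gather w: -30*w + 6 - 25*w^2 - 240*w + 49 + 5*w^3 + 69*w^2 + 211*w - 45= 5*w^3 + 44*w^2 - 59*w + 10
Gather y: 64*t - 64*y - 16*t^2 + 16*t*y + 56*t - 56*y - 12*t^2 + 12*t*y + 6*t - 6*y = -28*t^2 + 126*t + y*(28*t - 126)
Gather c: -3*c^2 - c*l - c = -3*c^2 + c*(-l - 1)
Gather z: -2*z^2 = -2*z^2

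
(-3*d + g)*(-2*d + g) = 6*d^2 - 5*d*g + g^2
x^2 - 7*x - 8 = (x - 8)*(x + 1)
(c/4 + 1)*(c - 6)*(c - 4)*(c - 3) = c^4/4 - 9*c^3/4 + c^2/2 + 36*c - 72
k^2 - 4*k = k*(k - 4)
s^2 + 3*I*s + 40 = (s - 5*I)*(s + 8*I)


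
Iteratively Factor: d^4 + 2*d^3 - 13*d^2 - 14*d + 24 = (d - 3)*(d^3 + 5*d^2 + 2*d - 8) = (d - 3)*(d - 1)*(d^2 + 6*d + 8) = (d - 3)*(d - 1)*(d + 4)*(d + 2)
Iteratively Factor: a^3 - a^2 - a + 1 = (a - 1)*(a^2 - 1) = (a - 1)*(a + 1)*(a - 1)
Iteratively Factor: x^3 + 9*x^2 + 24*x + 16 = (x + 4)*(x^2 + 5*x + 4) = (x + 4)^2*(x + 1)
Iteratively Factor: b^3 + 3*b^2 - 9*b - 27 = (b - 3)*(b^2 + 6*b + 9) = (b - 3)*(b + 3)*(b + 3)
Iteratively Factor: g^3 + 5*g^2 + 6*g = (g + 3)*(g^2 + 2*g) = (g + 2)*(g + 3)*(g)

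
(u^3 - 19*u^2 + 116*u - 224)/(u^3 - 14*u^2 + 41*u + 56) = (u - 4)/(u + 1)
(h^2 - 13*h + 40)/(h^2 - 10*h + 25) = (h - 8)/(h - 5)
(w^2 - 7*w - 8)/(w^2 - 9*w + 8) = (w + 1)/(w - 1)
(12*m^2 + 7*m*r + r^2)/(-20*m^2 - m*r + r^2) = (3*m + r)/(-5*m + r)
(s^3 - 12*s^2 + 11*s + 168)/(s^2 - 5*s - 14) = (s^2 - 5*s - 24)/(s + 2)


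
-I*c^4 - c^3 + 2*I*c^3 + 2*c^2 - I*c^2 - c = c*(c - 1)*(c - I)*(-I*c + I)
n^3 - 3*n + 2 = (n - 1)^2*(n + 2)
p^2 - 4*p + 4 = (p - 2)^2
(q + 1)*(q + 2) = q^2 + 3*q + 2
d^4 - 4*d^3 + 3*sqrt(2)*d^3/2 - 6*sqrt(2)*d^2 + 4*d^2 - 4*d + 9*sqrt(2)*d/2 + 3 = (d - 3)*(d - 1)*(d + sqrt(2)/2)*(d + sqrt(2))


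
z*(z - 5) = z^2 - 5*z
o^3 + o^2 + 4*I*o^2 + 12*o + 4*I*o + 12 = (o + 1)*(o - 2*I)*(o + 6*I)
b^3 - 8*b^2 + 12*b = b*(b - 6)*(b - 2)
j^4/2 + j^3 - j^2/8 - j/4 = j*(j/2 + 1)*(j - 1/2)*(j + 1/2)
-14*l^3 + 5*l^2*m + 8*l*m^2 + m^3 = (-l + m)*(2*l + m)*(7*l + m)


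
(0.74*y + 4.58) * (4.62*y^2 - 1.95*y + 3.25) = 3.4188*y^3 + 19.7166*y^2 - 6.526*y + 14.885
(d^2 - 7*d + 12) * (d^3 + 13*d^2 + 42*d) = d^5 + 6*d^4 - 37*d^3 - 138*d^2 + 504*d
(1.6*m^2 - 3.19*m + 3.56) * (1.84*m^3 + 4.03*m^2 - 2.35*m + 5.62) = 2.944*m^5 + 0.5784*m^4 - 10.0653*m^3 + 30.8353*m^2 - 26.2938*m + 20.0072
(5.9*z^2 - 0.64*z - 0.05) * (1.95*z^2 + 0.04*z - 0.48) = 11.505*z^4 - 1.012*z^3 - 2.9551*z^2 + 0.3052*z + 0.024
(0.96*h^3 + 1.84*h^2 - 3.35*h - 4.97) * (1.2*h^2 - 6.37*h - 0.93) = 1.152*h^5 - 3.9072*h^4 - 16.6336*h^3 + 13.6643*h^2 + 34.7744*h + 4.6221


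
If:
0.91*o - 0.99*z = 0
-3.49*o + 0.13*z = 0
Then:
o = 0.00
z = 0.00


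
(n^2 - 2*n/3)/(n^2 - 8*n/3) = (3*n - 2)/(3*n - 8)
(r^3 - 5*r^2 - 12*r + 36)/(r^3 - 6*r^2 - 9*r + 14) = (r^3 - 5*r^2 - 12*r + 36)/(r^3 - 6*r^2 - 9*r + 14)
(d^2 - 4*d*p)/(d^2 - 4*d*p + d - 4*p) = d/(d + 1)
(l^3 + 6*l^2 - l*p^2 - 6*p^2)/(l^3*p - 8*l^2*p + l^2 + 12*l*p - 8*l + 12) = (l^3 + 6*l^2 - l*p^2 - 6*p^2)/(l^3*p - 8*l^2*p + l^2 + 12*l*p - 8*l + 12)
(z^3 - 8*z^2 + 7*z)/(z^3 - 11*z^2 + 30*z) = (z^2 - 8*z + 7)/(z^2 - 11*z + 30)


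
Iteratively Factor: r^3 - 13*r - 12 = (r + 3)*(r^2 - 3*r - 4) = (r + 1)*(r + 3)*(r - 4)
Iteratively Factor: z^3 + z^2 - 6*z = (z - 2)*(z^2 + 3*z) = (z - 2)*(z + 3)*(z)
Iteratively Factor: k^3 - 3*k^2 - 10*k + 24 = (k + 3)*(k^2 - 6*k + 8) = (k - 2)*(k + 3)*(k - 4)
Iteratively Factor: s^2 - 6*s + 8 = (s - 2)*(s - 4)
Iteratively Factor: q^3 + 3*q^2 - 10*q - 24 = (q + 2)*(q^2 + q - 12) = (q + 2)*(q + 4)*(q - 3)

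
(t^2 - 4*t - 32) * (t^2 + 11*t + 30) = t^4 + 7*t^3 - 46*t^2 - 472*t - 960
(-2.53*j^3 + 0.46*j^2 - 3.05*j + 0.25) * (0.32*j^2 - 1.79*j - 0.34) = -0.8096*j^5 + 4.6759*j^4 - 0.9392*j^3 + 5.3831*j^2 + 0.5895*j - 0.085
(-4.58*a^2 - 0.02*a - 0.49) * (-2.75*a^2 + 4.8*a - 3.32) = 12.595*a^4 - 21.929*a^3 + 16.4571*a^2 - 2.2856*a + 1.6268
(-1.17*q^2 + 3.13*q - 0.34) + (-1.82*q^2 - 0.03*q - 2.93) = -2.99*q^2 + 3.1*q - 3.27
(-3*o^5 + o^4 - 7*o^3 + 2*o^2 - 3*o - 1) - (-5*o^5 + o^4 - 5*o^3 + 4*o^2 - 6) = 2*o^5 - 2*o^3 - 2*o^2 - 3*o + 5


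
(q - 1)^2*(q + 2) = q^3 - 3*q + 2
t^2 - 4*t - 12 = (t - 6)*(t + 2)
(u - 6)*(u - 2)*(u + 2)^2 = u^4 - 4*u^3 - 16*u^2 + 16*u + 48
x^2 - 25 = (x - 5)*(x + 5)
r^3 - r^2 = r^2*(r - 1)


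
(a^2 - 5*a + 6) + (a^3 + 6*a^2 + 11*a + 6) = a^3 + 7*a^2 + 6*a + 12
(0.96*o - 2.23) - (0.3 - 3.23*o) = 4.19*o - 2.53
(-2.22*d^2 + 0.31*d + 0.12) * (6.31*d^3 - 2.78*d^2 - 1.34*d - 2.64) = -14.0082*d^5 + 8.1277*d^4 + 2.8702*d^3 + 5.1118*d^2 - 0.9792*d - 0.3168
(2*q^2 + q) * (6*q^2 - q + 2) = 12*q^4 + 4*q^3 + 3*q^2 + 2*q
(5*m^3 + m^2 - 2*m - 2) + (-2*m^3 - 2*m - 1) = 3*m^3 + m^2 - 4*m - 3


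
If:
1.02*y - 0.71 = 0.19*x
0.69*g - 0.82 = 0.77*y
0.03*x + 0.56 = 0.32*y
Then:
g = 4.33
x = 11.39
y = 2.82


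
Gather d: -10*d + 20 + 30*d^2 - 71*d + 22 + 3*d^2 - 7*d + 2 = 33*d^2 - 88*d + 44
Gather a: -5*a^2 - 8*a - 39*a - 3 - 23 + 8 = -5*a^2 - 47*a - 18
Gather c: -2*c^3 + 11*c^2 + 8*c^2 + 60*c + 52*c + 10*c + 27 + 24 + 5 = -2*c^3 + 19*c^2 + 122*c + 56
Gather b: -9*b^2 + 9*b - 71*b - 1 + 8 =-9*b^2 - 62*b + 7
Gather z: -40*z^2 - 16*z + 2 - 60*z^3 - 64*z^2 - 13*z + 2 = -60*z^3 - 104*z^2 - 29*z + 4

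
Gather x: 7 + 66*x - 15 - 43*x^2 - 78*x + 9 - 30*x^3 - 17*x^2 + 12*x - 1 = -30*x^3 - 60*x^2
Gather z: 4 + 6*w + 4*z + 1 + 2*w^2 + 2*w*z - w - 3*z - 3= 2*w^2 + 5*w + z*(2*w + 1) + 2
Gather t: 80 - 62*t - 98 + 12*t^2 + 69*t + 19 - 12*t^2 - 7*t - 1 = 0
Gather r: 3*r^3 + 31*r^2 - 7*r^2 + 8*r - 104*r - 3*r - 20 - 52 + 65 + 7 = 3*r^3 + 24*r^2 - 99*r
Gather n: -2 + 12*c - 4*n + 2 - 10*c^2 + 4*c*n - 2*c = -10*c^2 + 10*c + n*(4*c - 4)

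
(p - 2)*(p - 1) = p^2 - 3*p + 2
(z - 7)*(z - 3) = z^2 - 10*z + 21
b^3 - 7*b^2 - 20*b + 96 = (b - 8)*(b - 3)*(b + 4)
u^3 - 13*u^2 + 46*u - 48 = (u - 8)*(u - 3)*(u - 2)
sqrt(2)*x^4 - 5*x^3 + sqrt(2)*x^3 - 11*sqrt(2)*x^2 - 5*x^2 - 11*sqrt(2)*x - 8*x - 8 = (x + 1)*(x - 4*sqrt(2))*(x + sqrt(2))*(sqrt(2)*x + 1)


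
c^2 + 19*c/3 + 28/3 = (c + 7/3)*(c + 4)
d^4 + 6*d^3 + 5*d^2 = d^2*(d + 1)*(d + 5)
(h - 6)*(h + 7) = h^2 + h - 42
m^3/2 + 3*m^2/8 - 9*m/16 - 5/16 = (m/2 + 1/4)*(m - 1)*(m + 5/4)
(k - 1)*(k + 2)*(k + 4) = k^3 + 5*k^2 + 2*k - 8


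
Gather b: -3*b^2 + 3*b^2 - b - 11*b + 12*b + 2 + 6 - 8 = 0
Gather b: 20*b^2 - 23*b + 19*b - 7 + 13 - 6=20*b^2 - 4*b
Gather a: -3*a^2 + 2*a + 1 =-3*a^2 + 2*a + 1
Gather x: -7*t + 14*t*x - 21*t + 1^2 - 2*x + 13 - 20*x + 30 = -28*t + x*(14*t - 22) + 44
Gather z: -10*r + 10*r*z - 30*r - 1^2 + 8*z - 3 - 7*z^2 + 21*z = -40*r - 7*z^2 + z*(10*r + 29) - 4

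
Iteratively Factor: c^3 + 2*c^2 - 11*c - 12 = (c - 3)*(c^2 + 5*c + 4) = (c - 3)*(c + 1)*(c + 4)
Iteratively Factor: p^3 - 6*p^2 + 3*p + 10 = (p - 5)*(p^2 - p - 2) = (p - 5)*(p - 2)*(p + 1)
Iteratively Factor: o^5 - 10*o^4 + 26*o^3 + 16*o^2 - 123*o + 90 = (o - 3)*(o^4 - 7*o^3 + 5*o^2 + 31*o - 30) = (o - 3)^2*(o^3 - 4*o^2 - 7*o + 10) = (o - 3)^2*(o - 1)*(o^2 - 3*o - 10) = (o - 3)^2*(o - 1)*(o + 2)*(o - 5)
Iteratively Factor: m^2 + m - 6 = (m - 2)*(m + 3)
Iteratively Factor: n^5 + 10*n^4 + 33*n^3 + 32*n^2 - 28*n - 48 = (n + 3)*(n^4 + 7*n^3 + 12*n^2 - 4*n - 16) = (n + 3)*(n + 4)*(n^3 + 3*n^2 - 4) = (n + 2)*(n + 3)*(n + 4)*(n^2 + n - 2) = (n - 1)*(n + 2)*(n + 3)*(n + 4)*(n + 2)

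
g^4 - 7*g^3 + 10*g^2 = g^2*(g - 5)*(g - 2)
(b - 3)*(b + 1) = b^2 - 2*b - 3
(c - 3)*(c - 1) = c^2 - 4*c + 3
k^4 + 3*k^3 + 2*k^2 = k^2*(k + 1)*(k + 2)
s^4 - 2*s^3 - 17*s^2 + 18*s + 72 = (s - 4)*(s - 3)*(s + 2)*(s + 3)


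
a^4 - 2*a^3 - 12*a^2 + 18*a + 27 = (a - 3)^2*(a + 1)*(a + 3)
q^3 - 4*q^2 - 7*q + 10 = (q - 5)*(q - 1)*(q + 2)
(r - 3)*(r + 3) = r^2 - 9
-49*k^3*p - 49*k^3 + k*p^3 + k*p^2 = (-7*k + p)*(7*k + p)*(k*p + k)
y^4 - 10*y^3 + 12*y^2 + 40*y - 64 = (y - 8)*(y - 2)^2*(y + 2)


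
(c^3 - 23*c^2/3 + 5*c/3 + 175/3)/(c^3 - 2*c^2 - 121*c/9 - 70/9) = 3*(c - 5)/(3*c + 2)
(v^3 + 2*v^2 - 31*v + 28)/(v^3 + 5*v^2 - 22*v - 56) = (v - 1)/(v + 2)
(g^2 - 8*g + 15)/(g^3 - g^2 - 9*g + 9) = (g - 5)/(g^2 + 2*g - 3)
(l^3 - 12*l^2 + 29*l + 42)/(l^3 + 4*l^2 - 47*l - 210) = (l^2 - 5*l - 6)/(l^2 + 11*l + 30)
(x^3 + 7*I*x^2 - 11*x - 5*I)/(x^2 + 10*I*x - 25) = (x^2 + 2*I*x - 1)/(x + 5*I)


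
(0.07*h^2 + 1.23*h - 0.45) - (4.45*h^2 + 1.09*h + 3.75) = -4.38*h^2 + 0.14*h - 4.2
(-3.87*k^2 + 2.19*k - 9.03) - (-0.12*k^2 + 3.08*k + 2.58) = -3.75*k^2 - 0.89*k - 11.61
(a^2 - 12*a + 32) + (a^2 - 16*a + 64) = 2*a^2 - 28*a + 96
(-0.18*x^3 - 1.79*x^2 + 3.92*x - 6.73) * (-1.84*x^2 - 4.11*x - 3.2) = 0.3312*x^5 + 4.0334*x^4 + 0.7201*x^3 + 2.0*x^2 + 15.1163*x + 21.536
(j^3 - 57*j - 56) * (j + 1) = j^4 + j^3 - 57*j^2 - 113*j - 56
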